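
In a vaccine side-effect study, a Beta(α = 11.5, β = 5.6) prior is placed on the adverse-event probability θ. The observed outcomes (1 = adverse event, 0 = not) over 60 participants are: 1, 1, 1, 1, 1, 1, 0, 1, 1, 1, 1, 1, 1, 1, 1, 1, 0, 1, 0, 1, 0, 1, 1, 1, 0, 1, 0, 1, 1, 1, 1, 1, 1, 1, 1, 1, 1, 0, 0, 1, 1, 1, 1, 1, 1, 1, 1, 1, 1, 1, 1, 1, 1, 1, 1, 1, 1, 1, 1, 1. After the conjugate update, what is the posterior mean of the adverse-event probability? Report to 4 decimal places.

The Beta prior is conjugate to a Binomial/Bernoulli likelihood; the update adds successes to α and failures to β.
Posterior: Beta(α+k, β+n−k) = Beta(11.5+52, 5.6+8) = Beta(63.5, 13.6).
Posterior mean = α/(α+β) = 63.5/77.1 = 0.8236.

0.8236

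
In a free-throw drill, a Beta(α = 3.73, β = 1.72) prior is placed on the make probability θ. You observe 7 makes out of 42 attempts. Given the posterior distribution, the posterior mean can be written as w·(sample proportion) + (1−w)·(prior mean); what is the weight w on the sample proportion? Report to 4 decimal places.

The Beta prior is conjugate to a Binomial/Bernoulli likelihood; the update adds successes to α and failures to β.
Posterior mean = (α₀+k)/(α₀+β₀+n) = [n/(α₀+β₀+n)]·(k/n) + [(α₀+β₀)/(α₀+β₀+n)]·α₀/(α₀+β₀), so only n and the prior enter the weight.
The weight on the data is w = n/(α₀+β₀+n) = 42/(3.73+1.72+42) = 42/47.45 = 0.8851.

0.8851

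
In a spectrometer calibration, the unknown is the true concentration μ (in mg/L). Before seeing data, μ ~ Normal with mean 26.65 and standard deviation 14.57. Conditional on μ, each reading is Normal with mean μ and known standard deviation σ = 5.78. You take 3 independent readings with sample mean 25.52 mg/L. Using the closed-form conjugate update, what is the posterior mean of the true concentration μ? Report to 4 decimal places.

For Normal data with known variance σ², a Normal(μ₀, σ₀²) prior on μ is conjugate. Posterior precision = 1/σ₀² + n/σ²; posterior mean is the precision-weighted average of μ₀ and x̄.
n·x̄ = 3·25.52 = 76.56.
σ₀² = 14.57² = 212.2849, σ² = 5.78² = 33.4084; σ² + n·σ₀² = 33.4084 + 3·212.2849 = 670.2631.
Posterior mean = (μ₀/σ₀² + n·x̄/σ²)/(1/σ₀² + n/σ²) = (σ²·μ₀ + σ₀²·n·x̄)/(σ² + n·σ₀²) = (33.4084·26.65 + 212.2849·76.56)/670.2631 = 17142.865804/670.2631 = 25.5763.

25.5763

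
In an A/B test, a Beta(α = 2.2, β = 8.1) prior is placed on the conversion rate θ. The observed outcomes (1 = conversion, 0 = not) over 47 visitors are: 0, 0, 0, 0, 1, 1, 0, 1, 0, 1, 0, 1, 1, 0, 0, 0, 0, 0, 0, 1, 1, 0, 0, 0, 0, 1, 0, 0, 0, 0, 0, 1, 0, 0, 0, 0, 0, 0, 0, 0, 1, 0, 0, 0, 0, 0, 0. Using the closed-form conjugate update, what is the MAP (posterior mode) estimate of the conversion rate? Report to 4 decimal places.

0.2206

The Beta prior is conjugate to a Binomial/Bernoulli likelihood; the update adds successes to α and failures to β.
Posterior: Beta(α+k, β+n−k) = Beta(2.2+11, 8.1+36) = Beta(13.2, 44.1).
Mode of Beta(a,b) for a,b>1 is (a−1)/(a+b−2) = 12.2/55.3 = 0.2206.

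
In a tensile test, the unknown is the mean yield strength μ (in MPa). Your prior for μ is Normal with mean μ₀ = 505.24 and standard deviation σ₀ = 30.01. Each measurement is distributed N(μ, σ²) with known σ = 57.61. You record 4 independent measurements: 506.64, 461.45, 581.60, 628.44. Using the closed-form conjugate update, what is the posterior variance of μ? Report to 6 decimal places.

431.856323

For Normal data with known variance σ², a Normal(μ₀, σ₀²) prior on μ is conjugate. Posterior precision = 1/σ₀² + n/σ²; posterior mean is the precision-weighted average of μ₀ and x̄.
σ₀² = 30.01² = 900.6001, σ² = 57.61² = 3318.9121; σ² + n·σ₀² = 3318.9121 + 4·900.6001 = 6921.3125.
Posterior precision = 1/σ₀² + n/σ² = 1/900.6001 + 4/3318.9121 = (σ² + n·σ₀²)/(σ₀²σ²) = 6921.3125/(900.6001·3318.9121); posterior variance σₙ² = σ₀²σ²/(σ² + n·σ₀²) = 900.6001·3318.9121/6921.3125 = 431.856323.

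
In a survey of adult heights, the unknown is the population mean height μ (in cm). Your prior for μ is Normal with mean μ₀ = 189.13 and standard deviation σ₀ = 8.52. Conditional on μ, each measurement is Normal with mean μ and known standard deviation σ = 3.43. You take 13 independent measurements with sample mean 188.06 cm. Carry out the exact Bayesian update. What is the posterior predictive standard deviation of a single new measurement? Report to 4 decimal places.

3.5579

For Normal data with known variance σ², a Normal(μ₀, σ₀²) prior on μ is conjugate. Posterior precision = 1/σ₀² + n/σ²; posterior mean is the precision-weighted average of μ₀ and x̄.
σ₀² = 8.52² = 72.5904, σ² = 3.43² = 11.7649; σ² + n·σ₀² = 11.7649 + 13·72.5904 = 955.4401.
Posterior precision = 1/σ₀² + n/σ² = 1/72.5904 + 13/11.7649 = (σ² + n·σ₀²)/(σ₀²σ²) = 955.4401/(72.5904·11.7649); posterior variance σₙ² = σ₀²σ²/(σ² + n·σ₀²) = 72.5904·11.7649/955.4401 = 0.893849.
Predictive variance for one new observation = σₙ² + σ² = 72.5904·11.7649/955.4401 + 11.7649 = σ²·(σ₀² + 955.4401)/955.4401 = 11.7649·1028.0305/955.4401 = 12.658749; SD = √(11.7649·1028.0305/955.4401) = 3.5579.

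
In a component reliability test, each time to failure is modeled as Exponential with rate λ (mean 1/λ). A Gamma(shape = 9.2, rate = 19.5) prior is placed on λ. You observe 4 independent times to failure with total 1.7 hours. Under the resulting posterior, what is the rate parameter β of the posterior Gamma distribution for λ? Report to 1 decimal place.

With a Gamma(shape α, rate β) prior on the exponential rate λ, the posterior after n observations with total T = Σxᵢ is Gamma(α+n, β+T).
Posterior: Gamma(9.2+4, 19.5+1.7) = Gamma(13.2, 21.2).
Posterior β = 21.2.

21.2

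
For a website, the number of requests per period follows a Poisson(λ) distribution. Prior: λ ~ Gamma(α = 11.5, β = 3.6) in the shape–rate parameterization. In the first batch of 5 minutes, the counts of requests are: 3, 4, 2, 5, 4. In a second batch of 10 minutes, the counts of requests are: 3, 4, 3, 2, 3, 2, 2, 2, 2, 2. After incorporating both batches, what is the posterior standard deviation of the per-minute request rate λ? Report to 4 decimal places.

0.3969

With a Gamma(shape α, rate β) prior, the Poisson likelihood is conjugate: the posterior is Gamma(α + ΣXᵢ, β + n).
Batch 1: sum of counts S = 18 over n = 5 minutes.
After batch 1: Gamma(α+S, β+n) = Gamma(11.5+18, 3.6+5) = Gamma(29.5, 8.6).
Batch 2: sum of counts S = 25 over n = 10 minutes.
After batch 2: Gamma(α+S, β+n) = Gamma(29.5+25, 8.6+10) = Gamma(54.5, 18.6).
SD = √α/β = √54.5/18.6 = 0.3969.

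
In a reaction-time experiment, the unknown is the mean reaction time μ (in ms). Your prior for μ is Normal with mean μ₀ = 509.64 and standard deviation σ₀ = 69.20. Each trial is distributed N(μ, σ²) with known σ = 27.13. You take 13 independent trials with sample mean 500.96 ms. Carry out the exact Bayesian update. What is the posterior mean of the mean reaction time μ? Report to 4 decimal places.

For Normal data with known variance σ², a Normal(μ₀, σ₀²) prior on μ is conjugate. Posterior precision = 1/σ₀² + n/σ²; posterior mean is the precision-weighted average of μ₀ and x̄.
n·x̄ = 13·500.96 = 6512.48.
σ₀² = 69.20² = 4788.64, σ² = 27.13² = 736.0369; σ² + n·σ₀² = 736.0369 + 13·4788.64 = 62988.3569.
Posterior mean = (μ₀/σ₀² + n·x̄/σ²)/(1/σ₀² + n/σ²) = (σ²·μ₀ + σ₀²·n·x̄)/(σ² + n·σ₀²) = (736.0369·509.64 + 4788.64·6512.48)/62988.3569 = 31561036.072916/62988.3569 = 501.0614.

501.0614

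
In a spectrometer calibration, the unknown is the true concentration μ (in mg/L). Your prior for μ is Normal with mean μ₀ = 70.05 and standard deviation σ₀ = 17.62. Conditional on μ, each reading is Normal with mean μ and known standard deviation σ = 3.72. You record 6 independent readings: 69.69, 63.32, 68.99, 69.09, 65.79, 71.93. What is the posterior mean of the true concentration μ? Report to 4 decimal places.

For Normal data with known variance σ², a Normal(μ₀, σ₀²) prior on μ is conjugate. Posterior precision = 1/σ₀² + n/σ²; posterior mean is the precision-weighted average of μ₀ and x̄.
Σxᵢ = 69.69 + 63.32 + 68.99 + 69.09 + 65.79 + 71.93 = 408.81, so n·x̄ = 408.81.
σ₀² = 17.62² = 310.4644, σ² = 3.72² = 13.8384; σ² + n·σ₀² = 13.8384 + 6·310.4644 = 1876.6248.
Posterior mean = (μ₀/σ₀² + n·x̄/σ²)/(1/σ₀² + n/σ²) = (σ²·μ₀ + σ₀²·n·x̄)/(σ² + n·σ₀²) = (13.8384·70.05 + 310.4644·408.81)/1876.6248 = 127890.331284/1876.6248 = 68.1491.

68.1491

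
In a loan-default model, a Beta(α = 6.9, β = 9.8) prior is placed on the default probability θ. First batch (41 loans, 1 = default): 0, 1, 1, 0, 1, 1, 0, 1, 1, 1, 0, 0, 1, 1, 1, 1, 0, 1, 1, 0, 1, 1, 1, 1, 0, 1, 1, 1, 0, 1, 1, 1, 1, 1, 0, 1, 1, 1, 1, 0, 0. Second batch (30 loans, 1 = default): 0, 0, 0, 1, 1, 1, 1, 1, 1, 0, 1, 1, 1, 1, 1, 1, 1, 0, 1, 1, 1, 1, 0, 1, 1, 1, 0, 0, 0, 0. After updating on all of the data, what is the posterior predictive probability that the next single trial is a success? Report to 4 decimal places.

0.6374

The Beta prior is conjugate to a Binomial/Bernoulli likelihood; the update adds successes to α and failures to β.
After batch 1: Beta(6.9+29, 9.8+12) = Beta(35.9, 21.8).
After batch 2: Beta(35.9+20, 21.8+10) = Beta(55.9, 31.8).
For a single future Bernoulli trial, P(success | data) = α/(α+β) = 0.6374.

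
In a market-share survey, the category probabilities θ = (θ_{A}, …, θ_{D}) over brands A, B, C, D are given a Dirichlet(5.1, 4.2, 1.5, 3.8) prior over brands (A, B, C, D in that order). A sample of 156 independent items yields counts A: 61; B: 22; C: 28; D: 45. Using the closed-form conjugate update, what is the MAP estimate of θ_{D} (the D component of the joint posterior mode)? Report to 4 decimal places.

0.2869

The Dirichlet prior is conjugate to the Multinomial likelihood: each posterior αⱼ = prior αⱼ + observed count nⱼ.
Posterior concentration: (66.1, 26.2, 29.5, 48.8), total = 170.6.
Joint mode component: (α_{D}−1)/(Σα−K) = 47.8/166.6 = 0.2869.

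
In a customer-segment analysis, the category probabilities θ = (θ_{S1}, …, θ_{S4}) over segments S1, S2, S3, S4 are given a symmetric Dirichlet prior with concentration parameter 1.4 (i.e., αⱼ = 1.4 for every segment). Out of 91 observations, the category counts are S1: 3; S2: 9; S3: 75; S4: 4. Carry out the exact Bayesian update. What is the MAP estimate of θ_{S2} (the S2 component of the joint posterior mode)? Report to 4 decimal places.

0.1015

The Dirichlet prior is conjugate to the Multinomial likelihood: each posterior αⱼ = prior αⱼ + observed count nⱼ.
Posterior concentration: (4.4, 10.4, 76.4, 5.4), total = 96.6.
Joint mode component: (α_{S2}−1)/(Σα−K) = 9.4/92.6 = 0.1015.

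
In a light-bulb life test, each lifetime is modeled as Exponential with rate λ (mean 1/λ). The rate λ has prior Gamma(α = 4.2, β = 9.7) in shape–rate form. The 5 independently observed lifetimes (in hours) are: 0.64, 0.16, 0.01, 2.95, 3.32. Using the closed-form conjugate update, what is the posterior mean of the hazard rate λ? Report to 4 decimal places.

With a Gamma(shape α, rate β) prior on the exponential rate λ, the posterior after n observations with total T = Σxᵢ is Gamma(α+n, β+T).
Sum of observations T = 7.08 hours; n = 5.
Posterior: Gamma(4.2+5, 9.7+7.08) = Gamma(9.2, 16.78).
Posterior mean of λ = α/β = 9.2/16.78 = 0.5483.

0.5483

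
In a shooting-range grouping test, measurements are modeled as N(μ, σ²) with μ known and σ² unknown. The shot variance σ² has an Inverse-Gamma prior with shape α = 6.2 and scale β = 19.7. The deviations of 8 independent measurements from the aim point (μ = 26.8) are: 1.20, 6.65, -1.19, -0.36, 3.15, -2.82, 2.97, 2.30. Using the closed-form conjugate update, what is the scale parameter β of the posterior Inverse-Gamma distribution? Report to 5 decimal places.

59.29700

With known mean μ and an Inverse-Gamma(α, β) prior on σ², the Normal likelihood is conjugate: posterior is Inv-Gamma(α + n/2, β + Σ(xᵢ−μ)²/2).
Σ(xᵢ−μ)² = (1.20)² + (6.65)² + (-1.19)² + (-0.36)² + (3.15)² + (-2.82)² + (2.97)² + (2.30)² = 79.1940.
Posterior: Inv-Gamma(6.2 + 8/2, 19.7 + 79.1940/2) = Inv-Gamma(10.20, 59.29700).
Posterior β = 59.29700.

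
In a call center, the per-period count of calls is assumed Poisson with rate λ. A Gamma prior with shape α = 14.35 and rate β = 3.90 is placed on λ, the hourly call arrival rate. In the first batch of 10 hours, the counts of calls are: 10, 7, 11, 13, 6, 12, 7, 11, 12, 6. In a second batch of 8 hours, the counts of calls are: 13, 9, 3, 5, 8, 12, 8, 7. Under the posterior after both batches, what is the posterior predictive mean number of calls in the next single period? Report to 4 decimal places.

With a Gamma(shape α, rate β) prior, the Poisson likelihood is conjugate: the posterior is Gamma(α + ΣXᵢ, β + n).
Batch 1: sum of counts S = 95 over n = 10 hours.
After batch 1: Gamma(α+S, β+n) = Gamma(14.35+95, 3.90+10) = Gamma(109.35, 13.90).
Batch 2: sum of counts S = 65 over n = 8 hours.
After batch 2: Gamma(α+S, β+n) = Gamma(109.35+65, 13.90+8) = Gamma(174.35, 21.90).
The predictive distribution for one future period is NegBinom with mean α/β = 7.9612.

7.9612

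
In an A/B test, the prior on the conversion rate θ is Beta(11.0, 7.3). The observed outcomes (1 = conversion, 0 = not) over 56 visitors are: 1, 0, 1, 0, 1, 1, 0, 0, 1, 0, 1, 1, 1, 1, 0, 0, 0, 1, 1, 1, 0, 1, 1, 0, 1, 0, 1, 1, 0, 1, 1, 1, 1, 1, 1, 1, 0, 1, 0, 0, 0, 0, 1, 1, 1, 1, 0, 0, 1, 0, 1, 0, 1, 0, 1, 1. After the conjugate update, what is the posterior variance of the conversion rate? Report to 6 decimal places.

0.003172

The Beta prior is conjugate to a Binomial/Bernoulli likelihood; the update adds successes to α and failures to β.
Posterior: Beta(α+k, β+n−k) = Beta(11.0+34, 7.3+22) = Beta(45.0, 29.3).
Var = αβ/((α+β)²(α+β+1)) = 45.0·29.3/(74.3²·75.3) = 0.003172.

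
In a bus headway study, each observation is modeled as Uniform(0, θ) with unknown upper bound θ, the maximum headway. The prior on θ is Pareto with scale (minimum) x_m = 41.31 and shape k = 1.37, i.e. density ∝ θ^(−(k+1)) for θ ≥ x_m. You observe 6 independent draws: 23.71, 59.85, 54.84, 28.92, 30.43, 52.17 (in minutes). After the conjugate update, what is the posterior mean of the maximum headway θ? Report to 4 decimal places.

A Pareto(scale x_m, shape k) prior on the upper bound θ of Uniform(0, θ) is conjugate: posterior is Pareto(max(x_m, max xᵢ), k + n).
Sample maximum = 59.85; prior scale x_m = 41.31 → posterior scale = max = 59.85.
Posterior shape = 1.37 + 6 = 7.37.
E[θ|data] = k·x_m/(k−1) = 7.37·59.85/6.37 = 69.2456.

69.2456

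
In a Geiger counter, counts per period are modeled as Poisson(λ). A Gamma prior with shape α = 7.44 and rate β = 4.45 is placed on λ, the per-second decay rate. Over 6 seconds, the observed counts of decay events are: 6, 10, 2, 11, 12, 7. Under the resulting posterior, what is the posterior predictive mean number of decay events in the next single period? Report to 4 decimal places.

5.3053

With a Gamma(shape α, rate β) prior, the Poisson likelihood is conjugate: the posterior is Gamma(α + ΣXᵢ, β + n).
Sum of counts S = 48 over n = 6 seconds.
Posterior: Gamma(α+S, β+n) = Gamma(7.44+48, 4.45+6) = Gamma(55.44, 10.45).
The predictive distribution for one future period is NegBinom with mean α/β = 5.3053.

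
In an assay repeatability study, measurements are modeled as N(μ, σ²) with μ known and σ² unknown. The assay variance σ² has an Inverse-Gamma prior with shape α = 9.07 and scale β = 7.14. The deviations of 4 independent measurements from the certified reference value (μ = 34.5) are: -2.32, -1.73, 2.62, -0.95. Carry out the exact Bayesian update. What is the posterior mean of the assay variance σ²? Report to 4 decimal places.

With known mean μ and an Inverse-Gamma(α, β) prior on σ², the Normal likelihood is conjugate: posterior is Inv-Gamma(α + n/2, β + Σ(xᵢ−μ)²/2).
Σ(xᵢ−μ)² = (-2.32)² + (-1.73)² + (2.62)² + (-0.95)² = 16.1422.
Posterior: Inv-Gamma(9.07 + 4/2, 7.14 + 16.1422/2) = Inv-Gamma(11.07, 15.21110).
E[σ²|data] = β/(α−1) = 15.21110/10.07 = 1.5105.

1.5105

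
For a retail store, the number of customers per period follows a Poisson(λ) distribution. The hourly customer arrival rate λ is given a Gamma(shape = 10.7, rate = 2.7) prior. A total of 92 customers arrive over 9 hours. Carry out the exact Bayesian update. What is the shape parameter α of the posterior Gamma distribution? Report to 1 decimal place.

102.7

With a Gamma(shape α, rate β) prior, the Poisson likelihood is conjugate: the posterior is Gamma(α + ΣXᵢ, β + n).
Posterior: Gamma(α+S, β+n) = Gamma(10.7+92, 2.7+9) = Gamma(102.7, 11.7).
Posterior α = 102.7.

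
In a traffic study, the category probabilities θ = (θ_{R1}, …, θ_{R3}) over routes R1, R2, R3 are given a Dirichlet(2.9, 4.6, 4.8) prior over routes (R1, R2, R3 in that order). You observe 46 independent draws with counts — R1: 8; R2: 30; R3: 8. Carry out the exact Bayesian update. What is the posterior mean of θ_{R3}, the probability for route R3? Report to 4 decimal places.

0.2196

The Dirichlet prior is conjugate to the Multinomial likelihood: each posterior αⱼ = prior αⱼ + observed count nⱼ.
Posterior concentration: (10.9, 34.6, 12.8), total = 58.3.
E[θ_{R3}|data] = α_{R3}/Σα = 12.8/58.3 = 0.2196.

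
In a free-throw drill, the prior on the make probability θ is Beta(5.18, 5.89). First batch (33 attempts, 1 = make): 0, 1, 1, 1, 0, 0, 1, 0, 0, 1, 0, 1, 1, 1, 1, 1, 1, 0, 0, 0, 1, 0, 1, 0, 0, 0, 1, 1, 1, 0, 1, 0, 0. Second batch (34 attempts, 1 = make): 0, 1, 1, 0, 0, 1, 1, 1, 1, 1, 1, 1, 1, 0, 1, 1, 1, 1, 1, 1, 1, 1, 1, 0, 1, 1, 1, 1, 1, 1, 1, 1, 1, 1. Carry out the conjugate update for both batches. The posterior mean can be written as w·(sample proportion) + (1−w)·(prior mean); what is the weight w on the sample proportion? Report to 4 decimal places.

0.8582

The Beta prior is conjugate to a Binomial/Bernoulli likelihood; the update adds successes to α and failures to β.
Total number of attempts: n = 33 + 34 = 67.
Posterior mean = (α₀+k)/(α₀+β₀+n) = [n/(α₀+β₀+n)]·(k/n) + [(α₀+β₀)/(α₀+β₀+n)]·α₀/(α₀+β₀), so only n and the prior enter the weight.
The weight on the data is w = n/(α₀+β₀+n) = 67/(5.18+5.89+67) = 67/78.07 = 0.8582.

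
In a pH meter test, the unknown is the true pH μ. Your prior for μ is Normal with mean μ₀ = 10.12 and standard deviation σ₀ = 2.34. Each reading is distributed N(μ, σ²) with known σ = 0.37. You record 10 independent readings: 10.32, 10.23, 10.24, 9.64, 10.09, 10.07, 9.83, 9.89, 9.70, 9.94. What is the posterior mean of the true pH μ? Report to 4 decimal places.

9.9953

For Normal data with known variance σ², a Normal(μ₀, σ₀²) prior on μ is conjugate. Posterior precision = 1/σ₀² + n/σ²; posterior mean is the precision-weighted average of μ₀ and x̄.
Σxᵢ = 10.32 + 10.23 + 10.24 + 9.64 + 10.09 + 10.07 + 9.83 + 9.89 + 9.70 + 9.94 = 99.95, so n·x̄ = 99.95.
σ₀² = 2.34² = 5.4756, σ² = 0.37² = 0.1369; σ² + n·σ₀² = 0.1369 + 10·5.4756 = 54.8929.
Posterior mean = (μ₀/σ₀² + n·x̄/σ²)/(1/σ₀² + n/σ²) = (σ²·μ₀ + σ₀²·n·x̄)/(σ² + n·σ₀²) = (0.1369·10.12 + 5.4756·99.95)/54.8929 = 548.671648/54.8929 = 9.9953.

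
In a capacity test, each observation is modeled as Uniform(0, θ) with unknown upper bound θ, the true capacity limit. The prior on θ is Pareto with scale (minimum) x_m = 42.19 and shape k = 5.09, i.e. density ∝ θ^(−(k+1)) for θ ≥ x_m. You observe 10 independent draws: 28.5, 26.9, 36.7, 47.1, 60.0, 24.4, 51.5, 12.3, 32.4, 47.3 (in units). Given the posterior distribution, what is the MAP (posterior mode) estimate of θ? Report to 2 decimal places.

60.00

A Pareto(scale x_m, shape k) prior on the upper bound θ of Uniform(0, θ) is conjugate: posterior is Pareto(max(x_m, max xᵢ), k + n).
Sample maximum = 60.0; prior scale x_m = 42.19 → posterior scale = max = 60.00.
Posterior shape = 5.09 + 10 = 15.09.
The Pareto density is decreasing on [x_m, ∞), so the mode is x_m = 60.00.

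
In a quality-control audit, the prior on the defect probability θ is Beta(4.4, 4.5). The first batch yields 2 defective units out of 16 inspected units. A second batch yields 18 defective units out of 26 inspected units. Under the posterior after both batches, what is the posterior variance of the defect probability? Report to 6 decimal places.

The Beta prior is conjugate to a Binomial/Bernoulli likelihood; the update adds successes to α and failures to β.
After batch 1: Beta(4.4+2, 4.5+14) = Beta(6.4, 18.5).
After batch 2: Beta(6.4+18, 18.5+8) = Beta(24.4, 26.5).
Var = αβ/((α+β)²(α+β+1)) = 24.4·26.5/(50.9²·51.9) = 0.004809.

0.004809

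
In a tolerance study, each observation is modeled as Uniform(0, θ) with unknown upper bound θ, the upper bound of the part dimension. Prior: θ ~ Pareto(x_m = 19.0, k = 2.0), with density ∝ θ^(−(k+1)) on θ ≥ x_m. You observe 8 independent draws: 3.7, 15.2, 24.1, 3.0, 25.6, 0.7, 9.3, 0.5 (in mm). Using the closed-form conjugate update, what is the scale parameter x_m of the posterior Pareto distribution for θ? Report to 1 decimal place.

A Pareto(scale x_m, shape k) prior on the upper bound θ of Uniform(0, θ) is conjugate: posterior is Pareto(max(x_m, max xᵢ), k + n).
Sample maximum = 25.6; prior scale x_m = 19.0 → posterior scale = max = 25.6.
Posterior shape = 2.0 + 8 = 10.0.
Posterior scale x_m = 25.6.

25.6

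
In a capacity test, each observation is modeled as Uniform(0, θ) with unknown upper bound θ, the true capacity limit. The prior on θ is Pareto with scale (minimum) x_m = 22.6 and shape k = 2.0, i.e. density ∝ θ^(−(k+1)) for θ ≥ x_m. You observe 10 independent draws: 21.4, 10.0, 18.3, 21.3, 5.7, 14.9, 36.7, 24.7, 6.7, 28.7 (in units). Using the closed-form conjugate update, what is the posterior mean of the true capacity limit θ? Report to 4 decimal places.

A Pareto(scale x_m, shape k) prior on the upper bound θ of Uniform(0, θ) is conjugate: posterior is Pareto(max(x_m, max xᵢ), k + n).
Sample maximum = 36.7; prior scale x_m = 22.6 → posterior scale = max = 36.7.
Posterior shape = 2.0 + 10 = 12.0.
E[θ|data] = k·x_m/(k−1) = 12.0·36.7/11.0 = 40.0364.

40.0364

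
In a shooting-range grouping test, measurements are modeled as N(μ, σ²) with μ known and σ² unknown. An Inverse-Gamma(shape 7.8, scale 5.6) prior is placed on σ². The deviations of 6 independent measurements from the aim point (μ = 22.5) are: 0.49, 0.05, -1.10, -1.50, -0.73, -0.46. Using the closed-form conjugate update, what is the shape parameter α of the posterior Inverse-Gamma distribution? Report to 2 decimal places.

With known mean μ and an Inverse-Gamma(α, β) prior on σ², the Normal likelihood is conjugate: posterior is Inv-Gamma(α + n/2, β + Σ(xᵢ−μ)²/2).
Σ(xᵢ−μ)² = (0.49)² + (0.05)² + (-1.10)² + (-1.50)² + (-0.73)² + (-0.46)² = 4.4471.
Posterior: Inv-Gamma(7.8 + 6/2, 5.6 + 4.4471/2) = Inv-Gamma(10.80, 7.82355).
Posterior α = 10.80.

10.80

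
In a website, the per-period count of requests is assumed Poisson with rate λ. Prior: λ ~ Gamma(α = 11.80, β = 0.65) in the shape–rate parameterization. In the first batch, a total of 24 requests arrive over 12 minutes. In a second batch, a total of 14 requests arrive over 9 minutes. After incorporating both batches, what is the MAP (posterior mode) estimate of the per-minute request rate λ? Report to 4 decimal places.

With a Gamma(shape α, rate β) prior, the Poisson likelihood is conjugate: the posterior is Gamma(α + ΣXᵢ, β + n).
After batch 1: Gamma(α+S, β+n) = Gamma(11.80+24, 0.65+12) = Gamma(35.80, 12.65).
After batch 2: Gamma(α+S, β+n) = Gamma(35.80+14, 12.65+9) = Gamma(49.80, 21.65).
Mode of Gamma(α,β) for α≥1 is (α−1)/β = 48.80/21.65 = 2.2540.

2.2540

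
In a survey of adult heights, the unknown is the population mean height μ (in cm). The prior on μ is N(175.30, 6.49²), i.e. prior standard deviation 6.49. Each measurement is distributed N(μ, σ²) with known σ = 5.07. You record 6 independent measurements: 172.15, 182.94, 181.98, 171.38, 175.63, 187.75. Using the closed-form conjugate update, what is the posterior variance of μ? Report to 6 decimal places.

3.888627

For Normal data with known variance σ², a Normal(μ₀, σ₀²) prior on μ is conjugate. Posterior precision = 1/σ₀² + n/σ²; posterior mean is the precision-weighted average of μ₀ and x̄.
σ₀² = 6.49² = 42.1201, σ² = 5.07² = 25.7049; σ² + n·σ₀² = 25.7049 + 6·42.1201 = 278.4255.
Posterior precision = 1/σ₀² + n/σ² = 1/42.1201 + 6/25.7049 = (σ² + n·σ₀²)/(σ₀²σ²) = 278.4255/(42.1201·25.7049); posterior variance σₙ² = σ₀²σ²/(σ² + n·σ₀²) = 42.1201·25.7049/278.4255 = 3.888627.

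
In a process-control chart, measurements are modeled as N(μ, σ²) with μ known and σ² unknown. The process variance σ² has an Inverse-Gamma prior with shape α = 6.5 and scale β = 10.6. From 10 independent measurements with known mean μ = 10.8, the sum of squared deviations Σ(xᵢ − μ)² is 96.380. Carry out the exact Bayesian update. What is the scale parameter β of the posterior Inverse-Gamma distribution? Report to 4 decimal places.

With known mean μ and an Inverse-Gamma(α, β) prior on σ², the Normal likelihood is conjugate: posterior is Inv-Gamma(α + n/2, β + Σ(xᵢ−μ)²/2).
Posterior: Inv-Gamma(6.5 + 10/2, 10.6 + 96.380/2) = Inv-Gamma(11.50, 58.7900).
Posterior β = 58.7900.

58.7900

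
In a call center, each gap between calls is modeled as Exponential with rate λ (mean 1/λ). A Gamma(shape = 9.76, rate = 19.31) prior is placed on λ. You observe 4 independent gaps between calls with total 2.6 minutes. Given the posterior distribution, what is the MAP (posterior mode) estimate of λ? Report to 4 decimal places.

With a Gamma(shape α, rate β) prior on the exponential rate λ, the posterior after n observations with total T = Σxᵢ is Gamma(α+n, β+T).
Posterior: Gamma(9.76+4, 19.31+2.6) = Gamma(13.76, 21.91).
Mode = (α−1)/β = 0.5824.

0.5824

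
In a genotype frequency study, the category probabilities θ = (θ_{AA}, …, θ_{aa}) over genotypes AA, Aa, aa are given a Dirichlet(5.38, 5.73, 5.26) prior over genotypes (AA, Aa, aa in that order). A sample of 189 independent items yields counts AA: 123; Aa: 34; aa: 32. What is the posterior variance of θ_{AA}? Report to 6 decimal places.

0.001136

The Dirichlet prior is conjugate to the Multinomial likelihood: each posterior αⱼ = prior αⱼ + observed count nⱼ.
Posterior concentration: (128.38, 39.73, 37.26), total = 205.37.
Var[θ_j] = α_j(Σα−α_j)/((Σα)²(Σα+1)) = 128.38·76.99/(205.37²·206.37) = 0.001136.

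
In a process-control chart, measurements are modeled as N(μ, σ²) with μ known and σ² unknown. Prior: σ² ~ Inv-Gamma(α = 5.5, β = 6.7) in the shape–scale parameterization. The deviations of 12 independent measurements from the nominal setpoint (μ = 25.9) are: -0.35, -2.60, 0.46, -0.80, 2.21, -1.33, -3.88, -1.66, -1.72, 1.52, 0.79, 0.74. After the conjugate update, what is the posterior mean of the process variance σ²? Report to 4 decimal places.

2.4780

With known mean μ and an Inverse-Gamma(α, β) prior on σ², the Normal likelihood is conjugate: posterior is Inv-Gamma(α + n/2, β + Σ(xᵢ−μ)²/2).
Σ(xᵢ−μ)² = (-0.35)² + (-2.60)² + (0.46)² + (-0.80)² + (2.21)² + (-1.33)² + (-3.88)² + (-1.66)² + (-1.72)² + (1.52)² + (0.79)² + (0.74)² = 38.6376.
Posterior: Inv-Gamma(5.5 + 12/2, 6.7 + 38.6376/2) = Inv-Gamma(11.50, 26.01880).
E[σ²|data] = β/(α−1) = 26.01880/10.50 = 2.4780.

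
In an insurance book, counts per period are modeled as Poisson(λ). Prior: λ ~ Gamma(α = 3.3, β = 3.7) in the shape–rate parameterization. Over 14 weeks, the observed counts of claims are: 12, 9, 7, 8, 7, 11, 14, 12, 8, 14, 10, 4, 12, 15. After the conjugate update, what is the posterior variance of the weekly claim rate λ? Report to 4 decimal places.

0.4670

With a Gamma(shape α, rate β) prior, the Poisson likelihood is conjugate: the posterior is Gamma(α + ΣXᵢ, β + n).
Sum of counts S = 143 over n = 14 weeks.
Posterior: Gamma(α+S, β+n) = Gamma(3.3+143, 3.7+14) = Gamma(146.3, 17.7).
Var = α/β² = 146.3/17.7² = 0.4670.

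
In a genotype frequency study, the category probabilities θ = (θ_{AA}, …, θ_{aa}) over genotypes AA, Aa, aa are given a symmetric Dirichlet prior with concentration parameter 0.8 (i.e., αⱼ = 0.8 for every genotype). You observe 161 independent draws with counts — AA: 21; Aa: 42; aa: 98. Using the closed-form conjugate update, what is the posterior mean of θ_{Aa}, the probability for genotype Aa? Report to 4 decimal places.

0.2619

The Dirichlet prior is conjugate to the Multinomial likelihood: each posterior αⱼ = prior αⱼ + observed count nⱼ.
Posterior concentration: (21.8, 42.8, 98.8), total = 163.4.
E[θ_{Aa}|data] = α_{Aa}/Σα = 42.8/163.4 = 0.2619.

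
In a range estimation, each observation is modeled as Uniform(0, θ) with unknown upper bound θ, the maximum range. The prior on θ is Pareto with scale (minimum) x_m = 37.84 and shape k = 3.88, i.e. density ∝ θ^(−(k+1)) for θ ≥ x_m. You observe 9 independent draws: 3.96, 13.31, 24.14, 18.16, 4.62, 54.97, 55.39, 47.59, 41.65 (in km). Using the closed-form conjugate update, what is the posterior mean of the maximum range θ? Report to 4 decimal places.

60.0525

A Pareto(scale x_m, shape k) prior on the upper bound θ of Uniform(0, θ) is conjugate: posterior is Pareto(max(x_m, max xᵢ), k + n).
Sample maximum = 55.39; prior scale x_m = 37.84 → posterior scale = max = 55.39.
Posterior shape = 3.88 + 9 = 12.88.
E[θ|data] = k·x_m/(k−1) = 12.88·55.39/11.88 = 60.0525.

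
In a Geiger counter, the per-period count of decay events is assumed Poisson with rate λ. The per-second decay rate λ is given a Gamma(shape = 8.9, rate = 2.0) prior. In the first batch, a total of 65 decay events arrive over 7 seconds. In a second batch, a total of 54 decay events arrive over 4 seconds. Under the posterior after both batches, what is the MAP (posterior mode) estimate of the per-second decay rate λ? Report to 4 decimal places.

9.7615

With a Gamma(shape α, rate β) prior, the Poisson likelihood is conjugate: the posterior is Gamma(α + ΣXᵢ, β + n).
After batch 1: Gamma(α+S, β+n) = Gamma(8.9+65, 2.0+7) = Gamma(73.9, 9.0).
After batch 2: Gamma(α+S, β+n) = Gamma(73.9+54, 9.0+4) = Gamma(127.9, 13.0).
Mode of Gamma(α,β) for α≥1 is (α−1)/β = 126.9/13.0 = 9.7615.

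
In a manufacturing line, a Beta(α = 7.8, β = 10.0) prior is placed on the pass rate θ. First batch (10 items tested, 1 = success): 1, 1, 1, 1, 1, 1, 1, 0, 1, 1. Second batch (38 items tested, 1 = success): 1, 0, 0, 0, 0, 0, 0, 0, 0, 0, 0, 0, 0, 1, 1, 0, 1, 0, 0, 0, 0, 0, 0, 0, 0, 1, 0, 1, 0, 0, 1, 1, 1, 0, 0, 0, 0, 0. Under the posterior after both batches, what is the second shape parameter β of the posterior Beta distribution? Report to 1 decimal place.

The Beta prior is conjugate to a Binomial/Bernoulli likelihood; the update adds successes to α and failures to β.
After batch 1: Beta(7.8+9, 10.0+1) = Beta(16.8, 11.0).
After batch 2: Beta(16.8+9, 11.0+29) = Beta(25.8, 40.0).
Posterior β = 40.0.

40.0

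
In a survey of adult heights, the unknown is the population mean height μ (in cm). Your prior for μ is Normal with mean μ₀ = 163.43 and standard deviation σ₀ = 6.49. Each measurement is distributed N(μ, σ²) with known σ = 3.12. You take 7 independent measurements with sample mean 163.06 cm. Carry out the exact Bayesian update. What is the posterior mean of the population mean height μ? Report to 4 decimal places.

163.0718

For Normal data with known variance σ², a Normal(μ₀, σ₀²) prior on μ is conjugate. Posterior precision = 1/σ₀² + n/σ²; posterior mean is the precision-weighted average of μ₀ and x̄.
n·x̄ = 7·163.06 = 1141.42.
σ₀² = 6.49² = 42.1201, σ² = 3.12² = 9.7344; σ² + n·σ₀² = 9.7344 + 7·42.1201 = 304.5751.
Posterior mean = (μ₀/σ₀² + n·x̄/σ²)/(1/σ₀² + n/σ²) = (σ²·μ₀ + σ₀²·n·x̄)/(σ² + n·σ₀²) = (9.7344·163.43 + 42.1201·1141.42)/304.5751 = 49667.617534/304.5751 = 163.0718.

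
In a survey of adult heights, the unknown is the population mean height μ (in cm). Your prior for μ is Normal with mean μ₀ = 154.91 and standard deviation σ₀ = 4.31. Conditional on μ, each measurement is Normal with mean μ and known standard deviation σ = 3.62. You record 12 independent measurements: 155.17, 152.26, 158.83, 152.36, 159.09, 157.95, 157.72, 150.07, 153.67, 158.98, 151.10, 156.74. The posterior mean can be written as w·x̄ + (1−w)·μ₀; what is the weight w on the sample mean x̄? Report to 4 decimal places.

For Normal data with known variance σ², a Normal(μ₀, σ₀²) prior on μ is conjugate. Posterior precision = 1/σ₀² + n/σ²; posterior mean is the precision-weighted average of μ₀ and x̄.
σ₀² = 4.31² = 18.5761, σ² = 3.62² = 13.1044. Prior precision 1/σ₀² = 1/18.5761; data precision n/σ² = 12/13.1044.
w = (n/σ²)/(1/σ₀² + n/σ²) = n·σ₀²/(σ² + n·σ₀²) = 12·18.5761/(13.1044 + 12·18.5761) = 222.9132/236.0176 = 0.9445.

0.9445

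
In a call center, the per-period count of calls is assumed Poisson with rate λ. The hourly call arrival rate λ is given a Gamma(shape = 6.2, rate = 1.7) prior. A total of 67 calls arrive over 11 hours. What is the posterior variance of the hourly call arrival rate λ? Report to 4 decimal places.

0.4538

With a Gamma(shape α, rate β) prior, the Poisson likelihood is conjugate: the posterior is Gamma(α + ΣXᵢ, β + n).
Posterior: Gamma(α+S, β+n) = Gamma(6.2+67, 1.7+11) = Gamma(73.2, 12.7).
Var = α/β² = 73.2/12.7² = 0.4538.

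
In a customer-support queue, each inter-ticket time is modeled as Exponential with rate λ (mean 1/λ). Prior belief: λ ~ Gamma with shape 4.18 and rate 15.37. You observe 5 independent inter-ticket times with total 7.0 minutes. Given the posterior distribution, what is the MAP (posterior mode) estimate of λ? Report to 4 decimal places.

0.3657

With a Gamma(shape α, rate β) prior on the exponential rate λ, the posterior after n observations with total T = Σxᵢ is Gamma(α+n, β+T).
Posterior: Gamma(4.18+5, 15.37+7.0) = Gamma(9.18, 22.37).
Mode = (α−1)/β = 0.3657.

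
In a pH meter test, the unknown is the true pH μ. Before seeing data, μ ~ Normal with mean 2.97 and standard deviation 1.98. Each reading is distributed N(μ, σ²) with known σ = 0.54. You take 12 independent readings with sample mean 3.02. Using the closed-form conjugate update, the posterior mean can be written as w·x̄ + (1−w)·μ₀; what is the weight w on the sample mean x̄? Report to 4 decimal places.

0.9938

For Normal data with known variance σ², a Normal(μ₀, σ₀²) prior on μ is conjugate. Posterior precision = 1/σ₀² + n/σ²; posterior mean is the precision-weighted average of μ₀ and x̄.
σ₀² = 1.98² = 3.9204, σ² = 0.54² = 0.2916. Prior precision 1/σ₀² = 1/3.9204; data precision n/σ² = 12/0.2916.
w = (n/σ²)/(1/σ₀² + n/σ²) = n·σ₀²/(σ² + n·σ₀²) = 12·3.9204/(0.2916 + 12·3.9204) = 47.0448/47.3364 = 0.9938.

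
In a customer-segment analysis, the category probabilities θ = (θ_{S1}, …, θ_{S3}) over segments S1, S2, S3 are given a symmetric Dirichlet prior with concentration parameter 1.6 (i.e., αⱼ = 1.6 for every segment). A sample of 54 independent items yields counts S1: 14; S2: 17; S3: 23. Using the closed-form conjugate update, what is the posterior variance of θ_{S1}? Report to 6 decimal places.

0.003260

The Dirichlet prior is conjugate to the Multinomial likelihood: each posterior αⱼ = prior αⱼ + observed count nⱼ.
Posterior concentration: (15.6, 18.6, 24.6), total = 58.8.
Var[θ_j] = α_j(Σα−α_j)/((Σα)²(Σα+1)) = 15.6·43.2/(58.8²·59.8) = 0.003260.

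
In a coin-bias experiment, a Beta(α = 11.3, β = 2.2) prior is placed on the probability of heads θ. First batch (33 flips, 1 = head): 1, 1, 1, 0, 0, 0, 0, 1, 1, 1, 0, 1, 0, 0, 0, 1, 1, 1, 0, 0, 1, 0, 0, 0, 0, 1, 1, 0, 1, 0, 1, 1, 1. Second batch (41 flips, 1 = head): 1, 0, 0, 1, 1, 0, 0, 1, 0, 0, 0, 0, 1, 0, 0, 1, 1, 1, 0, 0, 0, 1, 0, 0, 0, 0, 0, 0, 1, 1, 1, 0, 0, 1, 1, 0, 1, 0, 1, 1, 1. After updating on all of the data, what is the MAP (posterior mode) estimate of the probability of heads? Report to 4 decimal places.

0.5298

The Beta prior is conjugate to a Binomial/Bernoulli likelihood; the update adds successes to α and failures to β.
After batch 1: Beta(11.3+17, 2.2+16) = Beta(28.3, 18.2).
After batch 2: Beta(28.3+18, 18.2+23) = Beta(46.3, 41.2).
Mode of Beta(a,b) for a,b>1 is (a−1)/(a+b−2) = 45.3/85.5 = 0.5298.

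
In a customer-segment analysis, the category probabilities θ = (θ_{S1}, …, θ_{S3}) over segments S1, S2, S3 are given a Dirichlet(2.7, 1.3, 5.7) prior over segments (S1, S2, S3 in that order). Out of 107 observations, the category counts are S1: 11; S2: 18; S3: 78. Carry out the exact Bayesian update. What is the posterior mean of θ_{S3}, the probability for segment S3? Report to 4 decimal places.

The Dirichlet prior is conjugate to the Multinomial likelihood: each posterior αⱼ = prior αⱼ + observed count nⱼ.
Posterior concentration: (13.7, 19.3, 83.7), total = 116.7.
E[θ_{S3}|data] = α_{S3}/Σα = 83.7/116.7 = 0.7172.

0.7172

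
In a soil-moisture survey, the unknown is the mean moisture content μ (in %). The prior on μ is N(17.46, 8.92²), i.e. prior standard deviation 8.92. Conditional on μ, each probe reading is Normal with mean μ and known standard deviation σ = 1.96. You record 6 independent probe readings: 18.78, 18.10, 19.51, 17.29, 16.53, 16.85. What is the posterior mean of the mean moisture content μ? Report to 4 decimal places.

17.8403

For Normal data with known variance σ², a Normal(μ₀, σ₀²) prior on μ is conjugate. Posterior precision = 1/σ₀² + n/σ²; posterior mean is the precision-weighted average of μ₀ and x̄.
Σxᵢ = 18.78 + 18.10 + 19.51 + 17.29 + 16.53 + 16.85 = 107.06, so n·x̄ = 107.06.
σ₀² = 8.92² = 79.5664, σ² = 1.96² = 3.8416; σ² + n·σ₀² = 3.8416 + 6·79.5664 = 481.24.
Posterior mean = (μ₀/σ₀² + n·x̄/σ²)/(1/σ₀² + n/σ²) = (σ²·μ₀ + σ₀²·n·x̄)/(σ² + n·σ₀²) = (3.8416·17.46 + 79.5664·107.06)/481.24 = 8585.45312/481.24 = 17.8403.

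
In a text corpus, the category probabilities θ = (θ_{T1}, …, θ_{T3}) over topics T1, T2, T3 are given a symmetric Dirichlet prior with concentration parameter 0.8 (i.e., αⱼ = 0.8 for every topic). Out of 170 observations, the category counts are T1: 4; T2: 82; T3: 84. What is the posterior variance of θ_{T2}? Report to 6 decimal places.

The Dirichlet prior is conjugate to the Multinomial likelihood: each posterior αⱼ = prior αⱼ + observed count nⱼ.
Posterior concentration: (4.8, 82.8, 84.8), total = 172.4.
Var[θ_j] = α_j(Σα−α_j)/((Σα)²(Σα+1)) = 82.8·89.6/(172.4²·173.4) = 0.001440.

0.001440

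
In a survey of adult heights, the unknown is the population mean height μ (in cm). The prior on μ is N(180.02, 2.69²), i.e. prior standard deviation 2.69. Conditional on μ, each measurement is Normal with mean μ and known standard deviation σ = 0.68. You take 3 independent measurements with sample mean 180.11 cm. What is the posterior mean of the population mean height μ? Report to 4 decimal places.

180.1081

For Normal data with known variance σ², a Normal(μ₀, σ₀²) prior on μ is conjugate. Posterior precision = 1/σ₀² + n/σ²; posterior mean is the precision-weighted average of μ₀ and x̄.
n·x̄ = 3·180.11 = 540.33.
σ₀² = 2.69² = 7.2361, σ² = 0.68² = 0.4624; σ² + n·σ₀² = 0.4624 + 3·7.2361 = 22.1707.
Posterior mean = (μ₀/σ₀² + n·x̄/σ²)/(1/σ₀² + n/σ²) = (σ²·μ₀ + σ₀²·n·x̄)/(σ² + n·σ₀²) = (0.4624·180.02 + 7.2361·540.33)/22.1707 = 3993.123161/22.1707 = 180.1081.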